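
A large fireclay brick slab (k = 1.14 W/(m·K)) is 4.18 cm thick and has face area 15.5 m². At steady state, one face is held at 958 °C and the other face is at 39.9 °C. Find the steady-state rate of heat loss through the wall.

Q = kA·ΔT/L = 1.14 × 15.5 × |958 °C − 39.9 °C| / 0.0418 = 3.88×10^5 W

Q = 388 kW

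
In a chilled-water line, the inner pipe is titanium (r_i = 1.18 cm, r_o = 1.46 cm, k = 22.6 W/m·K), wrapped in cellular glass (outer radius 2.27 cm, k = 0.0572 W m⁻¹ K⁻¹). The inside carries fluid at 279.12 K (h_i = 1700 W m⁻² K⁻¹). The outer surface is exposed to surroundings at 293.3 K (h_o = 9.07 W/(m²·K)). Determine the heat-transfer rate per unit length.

Q' = 7.05 W/m

Treat each layer as a resistance in series:
  R'_conv,in = 1/(2πr h) = 1/(2π·0.0118·1700) = 0.007934 m·K/W
  R'_titanium = ln(0.0146/0.0118)/(2πk) = 0.2129/(2π·22.6) = 0.001499 m·K/W
  R'_cellular glass = ln(0.0227/0.0146)/(2πk) = 0.4413/(2π·0.0572) = 1.228 m·K/W
  R'_conv,out = 1/(2πr h) = 1/(2π·0.0227·9.07) = 0.7730 m·K/W
ΣR = 0.007934 + 0.001499 + 1.228 + 0.7730 = 2.010 m·K/W
Q' = ΔT/ΣR = (279.12 K − 293.3 K)/2.010 = -7.05 W/m
(Negative Q' ⇒ heat flows inward; heat gain = 7.05 W/m.)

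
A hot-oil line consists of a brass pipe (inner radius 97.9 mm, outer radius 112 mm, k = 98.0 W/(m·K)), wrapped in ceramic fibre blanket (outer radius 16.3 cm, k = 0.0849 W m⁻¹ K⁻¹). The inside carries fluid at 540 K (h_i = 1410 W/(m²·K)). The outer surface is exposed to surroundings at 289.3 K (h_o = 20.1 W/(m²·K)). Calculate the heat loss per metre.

Resistance network (inner→outer):
  R'_conv,in = 1/(2πr h) = 1/(2π·0.0979·1410) = 0.001153 m·K/W
  R'_brass = ln(0.112/0.0979)/(2πk) = 0.1346/(2π·98.0) = 2.185×10^-4 m·K/W
  R'_ceramic fibre blanket = ln(0.163/0.112)/(2πk) = 0.3753/(2π·0.0849) = 0.7035 m·K/W
  R'_conv,out = 1/(2πr h) = 1/(2π·0.163·20.1) = 0.04858 m·K/W
ΣR = 0.001153 + 2.185×10^-4 + 0.7035 + 0.04858 = 0.7535 m·K/W
Q' = ΔT/ΣR = (540 K − 289.3 K)/0.7535 = 333 W/m

Q' = 333 W/m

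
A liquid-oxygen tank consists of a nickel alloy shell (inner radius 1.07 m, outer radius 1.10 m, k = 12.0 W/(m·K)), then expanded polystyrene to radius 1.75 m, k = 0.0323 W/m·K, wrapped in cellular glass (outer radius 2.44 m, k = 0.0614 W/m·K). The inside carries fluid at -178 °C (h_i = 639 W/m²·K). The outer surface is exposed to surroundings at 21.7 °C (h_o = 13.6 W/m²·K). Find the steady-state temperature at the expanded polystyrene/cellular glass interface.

T = -18.6 °C

Treat each layer as a resistance in series:
  R_conv,in = 1/(4πr²h) = 1/(4π·1.07²·639) = 1.088×10^-4 K/W
  R_nickel alloy = (1/1.07 − 1/1.10)/(4πk) = 0.02549/(4π·12.0) = 1.690×10^-4 K/W
  R_expanded polystyrene = (1/1.10 − 1/1.75)/(4πk) = 0.3377/(4π·0.0323) = 0.8319 K/W
  R_cellular glass = (1/1.75 − 1/2.44)/(4πk) = 0.1616/(4π·0.0614) = 0.2094 K/W
  R_conv,out = 1/(4πr²h) = 1/(4π·2.44²·13.6) = 9.828×10^-4 K/W
ΣR = 1.088×10^-4 + 1.690×10^-4 + 0.8319 + 0.2094 + 9.828×10^-4 = 1.043 K/W
Q = ΔT/ΣR = (-178 °C − 21.7 °C)/1.043 = -191.5 W
From the inner boundary to the expanded polystyrene/cellular glass interface, ΣR_partial = 0.8322 K/W.
T_interface = T_in − Q·ΣR_partial = -178 °C − (-191.5)(0.8322) = -18.6 °C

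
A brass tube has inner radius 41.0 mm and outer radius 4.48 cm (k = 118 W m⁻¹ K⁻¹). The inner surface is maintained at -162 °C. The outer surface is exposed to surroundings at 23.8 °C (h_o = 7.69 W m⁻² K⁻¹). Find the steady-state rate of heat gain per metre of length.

Treat each layer as a resistance in series:
  R'_brass = ln(0.0448/0.0410)/(2πk) = 0.08864/(2π·118) = 1.195×10^-4 m·K/W
  R'_conv,out = 1/(2πr h) = 1/(2π·0.0448·7.69) = 0.4620 m·K/W
ΣR = 1.195×10^-4 + 0.4620 = 0.4621 m·K/W
Q' = ΔT/ΣR = (-162 °C − 23.8 °C)/0.4621 = -402 W/m
(Negative Q' ⇒ heat flows inward; heat gain = 402 W/m.)

Q' = 402 W/m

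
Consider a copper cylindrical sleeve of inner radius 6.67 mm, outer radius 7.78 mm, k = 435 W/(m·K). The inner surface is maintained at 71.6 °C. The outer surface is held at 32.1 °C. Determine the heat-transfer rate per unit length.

Q' = 7.01×10^5 W/m

Q' = 2πk·ΔT/ln(r₂/r₁) = 2π × 435 × 39.5 / ln(0.00778/0.00667) = 7.01×10^5 W/m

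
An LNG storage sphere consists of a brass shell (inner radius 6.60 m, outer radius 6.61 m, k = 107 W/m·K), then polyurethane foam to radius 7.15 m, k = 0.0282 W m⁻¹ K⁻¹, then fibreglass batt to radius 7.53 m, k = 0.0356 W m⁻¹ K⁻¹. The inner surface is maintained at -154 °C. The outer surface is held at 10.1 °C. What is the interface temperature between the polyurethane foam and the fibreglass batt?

T = -43.8 °C

Series thermal resistances, inner to outer:
  R_brass = (1/6.60 − 1/6.61)/(4πk) = 2.292×10^-4/(4π·107) = 1.705×10^-7 K/W
  R_polyurethane foam = (1/6.61 − 1/7.15)/(4πk) = 0.01143/(4π·0.0282) = 0.03224 K/W
  R_fibreglass batt = (1/7.15 − 1/7.53)/(4πk) = 0.007058/(4π·0.0356) = 0.01578 K/W
ΣR = 1.705×10^-7 + 0.03224 + 0.01578 = 0.04802 K/W
Q = ΔT/ΣR = (-154 °C − 10.1 °C)/0.04802 = -3417 W
From the inner boundary to the polyurethane foam/fibreglass batt interface, ΣR_partial = 0.03224 K/W.
T_interface = T_in − Q·ΣR_partial = -154 °C − (-3417)(0.03224) = -43.8 °C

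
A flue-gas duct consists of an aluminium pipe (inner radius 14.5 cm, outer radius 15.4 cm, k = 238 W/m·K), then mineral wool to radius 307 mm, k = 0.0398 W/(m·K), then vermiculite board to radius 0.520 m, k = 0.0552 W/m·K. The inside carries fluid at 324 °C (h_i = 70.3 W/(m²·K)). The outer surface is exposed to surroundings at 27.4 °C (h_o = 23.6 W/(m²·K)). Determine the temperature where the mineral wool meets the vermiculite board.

T = 133 °C

Series thermal resistances, inner to outer:
  R'_conv,in = 1/(2πr h) = 1/(2π·0.145·70.3) = 0.01561 m·K/W
  R'_aluminium = ln(0.154/0.145)/(2πk) = 0.06022/(2π·238) = 4.027×10^-5 m·K/W
  R'_mineral wool = ln(0.307/0.154)/(2πk) = 0.6899/(2π·0.0398) = 2.759 m·K/W
  R'_vermiculite board = ln(0.520/0.307)/(2πk) = 0.5270/(2π·0.0552) = 1.519 m·K/W
  R'_conv,out = 1/(2πr h) = 1/(2π·0.520·23.6) = 0.01297 m·K/W
ΣR = 0.01561 + 4.027×10^-5 + 2.759 + 1.519 + 0.01297 = 4.307 m·K/W
Q' = ΔT/ΣR = (324 °C − 27.4 °C)/4.307 = 68.86 W/m
From the inner boundary to the mineral wool/vermiculite board interface, ΣR_partial = 2.775 m·K/W.
T_interface = T_in − Q'·ΣR_partial = 324 °C − (68.86)(2.775) = 133 °C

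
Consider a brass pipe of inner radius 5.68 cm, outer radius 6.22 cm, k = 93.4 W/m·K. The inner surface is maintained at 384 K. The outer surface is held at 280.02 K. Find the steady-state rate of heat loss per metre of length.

Q' = 2πk·ΔT/ln(r₂/r₁) = 2π × 93.4 × 103.98 / ln(0.0622/0.0568) = 6.72×10^5 W/m

Q' = 672 kW/m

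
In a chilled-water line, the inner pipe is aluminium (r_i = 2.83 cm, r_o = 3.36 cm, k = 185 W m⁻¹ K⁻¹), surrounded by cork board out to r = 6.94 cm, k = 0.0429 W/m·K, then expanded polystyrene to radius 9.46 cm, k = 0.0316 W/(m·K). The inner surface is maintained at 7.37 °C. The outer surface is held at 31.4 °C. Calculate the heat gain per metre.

Treat each layer as a resistance in series:
  R'_aluminium = ln(0.0336/0.0283)/(2πk) = 0.1717/(2π·185) = 1.477×10^-4 m·K/W
  R'_cork board = ln(0.0694/0.0336)/(2πk) = 0.7254/(2π·0.0429) = 2.691 m·K/W
  R'_expanded polystyrene = ln(0.0946/0.0694)/(2πk) = 0.3098/(2π·0.0316) = 1.560 m·K/W
ΣR = 1.477×10^-4 + 2.691 + 1.560 = 4.251 m·K/W
Q' = ΔT/ΣR = (7.37 °C − 31.4 °C)/4.251 = -5.65 W/m
(Negative Q' ⇒ heat flows inward; heat gain = 5.65 W/m.)

Q' = 5.65 W/m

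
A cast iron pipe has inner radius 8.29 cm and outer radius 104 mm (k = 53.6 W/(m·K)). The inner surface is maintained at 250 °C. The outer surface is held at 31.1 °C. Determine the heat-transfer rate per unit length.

Q' = 2πk·ΔT/ln(r₂/r₁) = 2π × 53.6 × 218.9 / ln(0.104/0.0829) = 3.25×10^5 W/m

Q' = 325 kW/m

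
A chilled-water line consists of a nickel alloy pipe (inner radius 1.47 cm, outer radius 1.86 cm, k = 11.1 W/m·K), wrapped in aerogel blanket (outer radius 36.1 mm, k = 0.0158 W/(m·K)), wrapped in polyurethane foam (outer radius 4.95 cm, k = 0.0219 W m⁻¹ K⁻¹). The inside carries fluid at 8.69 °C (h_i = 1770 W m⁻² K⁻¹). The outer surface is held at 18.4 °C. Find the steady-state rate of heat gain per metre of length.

Q' = 1.08 W/m

Treat each layer as a resistance in series:
  R'_conv,in = 1/(2πr h) = 1/(2π·0.0147·1770) = 0.006117 m·K/W
  R'_nickel alloy = ln(0.0186/0.0147)/(2πk) = 0.2353/(2π·11.1) = 0.003374 m·K/W
  R'_aerogel blanket = ln(0.0361/0.0186)/(2πk) = 0.6631/(2π·0.0158) = 6.680 m·K/W
  R'_polyurethane foam = ln(0.0495/0.0361)/(2πk) = 0.3157/(2π·0.0219) = 2.294 m·K/W
ΣR = 0.006117 + 0.003374 + 6.680 + 2.294 = 8.983 m·K/W
Q' = ΔT/ΣR = (8.69 °C − 18.4 °C)/8.983 = -1.08 W/m
(Negative Q' ⇒ heat flows inward; heat gain = 1.08 W/m.)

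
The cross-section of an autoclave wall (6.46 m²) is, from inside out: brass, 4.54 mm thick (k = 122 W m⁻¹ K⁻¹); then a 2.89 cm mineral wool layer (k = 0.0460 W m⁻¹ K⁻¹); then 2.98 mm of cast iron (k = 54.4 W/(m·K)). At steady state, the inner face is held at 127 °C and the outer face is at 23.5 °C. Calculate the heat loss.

Q = 1060 W

Series thermal resistances, inner to outer:
  R_brass = L/(kA) = 0.00454/(122·6.46) = 5.761×10^-6 K/W
  R_mineral wool = L/(kA) = 0.0289/(0.0460·6.46) = 0.09725 K/W
  R_cast iron = L/(kA) = 0.00298/(54.4·6.46) = 8.480×10^-6 K/W
ΣR = 5.761×10^-6 + 0.09725 + 8.480×10^-6 = 0.09726 K/W
Q = ΔT/ΣR = (127 °C − 23.5 °C)/0.09726 = 1060 W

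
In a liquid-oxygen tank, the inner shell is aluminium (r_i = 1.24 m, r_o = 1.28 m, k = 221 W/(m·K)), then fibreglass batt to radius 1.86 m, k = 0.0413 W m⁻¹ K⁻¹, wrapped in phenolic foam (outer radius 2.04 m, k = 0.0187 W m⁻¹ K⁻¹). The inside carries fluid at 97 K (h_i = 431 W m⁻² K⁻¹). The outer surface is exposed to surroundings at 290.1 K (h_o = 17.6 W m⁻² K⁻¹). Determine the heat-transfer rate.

Series thermal resistances, inner to outer:
  R_conv,in = 1/(4πr²h) = 1/(4π·1.24²·431) = 1.201×10^-4 K/W
  R_aluminium = (1/1.24 − 1/1.28)/(4πk) = 0.02520/(4π·221) = 9.075×10^-6 K/W
  R_fibreglass batt = (1/1.28 − 1/1.86)/(4πk) = 0.2436/(4π·0.0413) = 0.4694 K/W
  R_phenolic foam = (1/1.86 − 1/2.04)/(4πk) = 0.04744/(4π·0.0187) = 0.2019 K/W
  R_conv,out = 1/(4πr²h) = 1/(4π·2.04²·17.6) = 0.001086 K/W
ΣR = 1.201×10^-4 + 9.075×10^-6 + 0.4694 + 0.2019 + 0.001086 = 0.6725 K/W
Q = ΔT/ΣR = (97 K − 290.1 K)/0.6725 = -287 W
(Negative Q ⇒ heat flows inward; heat gain = 287 W.)

Q = 287 W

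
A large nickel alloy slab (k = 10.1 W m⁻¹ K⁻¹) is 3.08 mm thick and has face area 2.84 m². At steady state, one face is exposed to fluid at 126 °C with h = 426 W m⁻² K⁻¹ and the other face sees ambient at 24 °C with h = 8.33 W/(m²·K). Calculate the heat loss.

Q = 2.36 kW

Resistance network (inner→outer):
  R_conv,in = 1/(hA) = 1/(426·2.84) = 8.266×10^-4 K/W
  R_nickel alloy = L/(kA) = 0.00308/(10.1·2.84) = 1.074×10^-4 K/W
  R_conv,out = 1/(hA) = 1/(8.33·2.84) = 0.04227 K/W
ΣR = 8.266×10^-4 + 1.074×10^-4 + 0.04227 = 0.04320 K/W
Q = ΔT/ΣR = (126 °C − 24 °C)/0.04320 = 2360 W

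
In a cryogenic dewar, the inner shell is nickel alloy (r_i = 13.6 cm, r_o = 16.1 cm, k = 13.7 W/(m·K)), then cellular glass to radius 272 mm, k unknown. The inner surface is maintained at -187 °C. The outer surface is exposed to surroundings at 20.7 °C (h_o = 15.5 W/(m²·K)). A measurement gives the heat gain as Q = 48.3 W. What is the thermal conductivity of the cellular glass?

k = 0.0478 W/m·K

ΣR = ΔT/Q = |-187 − 20.7|/48.3 = 4.300 K/W
Known resistances:
  R_nickel alloy = (1/0.136 − 1/0.161)/(4πk) = 1.142/(4π·13.7) = 0.006632 K/W
  R_conv,out = 1/(4πr²h) = 1/(4π·0.272²·15.5) = 0.06939 K/W
R_cellular glass = ΣR − ΣR_known = 4.300 − 0.07602 = 4.224 K/W
(1/r₁−1/r₂)/(4πk) = 4.224 ⇒ k = 2.535/(4π·4.224) = 0.0478 W/m·K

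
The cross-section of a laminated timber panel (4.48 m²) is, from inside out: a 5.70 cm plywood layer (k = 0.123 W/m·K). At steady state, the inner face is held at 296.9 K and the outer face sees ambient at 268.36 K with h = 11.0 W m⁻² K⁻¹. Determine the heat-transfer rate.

Treat each layer as a resistance in series:
  R_plywood = L/(kA) = 0.0570/(0.123·4.48) = 0.1034 K/W
  R_conv,out = 1/(hA) = 1/(11.0·4.48) = 0.02029 K/W
ΣR = 0.1034 + 0.02029 = 0.1237 K/W
Q = ΔT/ΣR = (296.9 K − 268.36 K)/0.1237 = 231 W

Q = 231 W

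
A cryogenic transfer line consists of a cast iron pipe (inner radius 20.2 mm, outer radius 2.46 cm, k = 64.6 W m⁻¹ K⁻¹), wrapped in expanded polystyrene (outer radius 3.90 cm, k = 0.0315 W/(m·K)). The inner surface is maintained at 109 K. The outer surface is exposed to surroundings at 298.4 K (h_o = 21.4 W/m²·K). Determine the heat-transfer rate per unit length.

Q' = 75.2 W/m

Series thermal resistances, inner to outer:
  R'_cast iron = ln(0.0246/0.0202)/(2πk) = 0.1971/(2π·64.6) = 4.855×10^-4 m·K/W
  R'_expanded polystyrene = ln(0.0390/0.0246)/(2πk) = 0.4608/(2π·0.0315) = 2.328 m·K/W
  R'_conv,out = 1/(2πr h) = 1/(2π·0.0390·21.4) = 0.1907 m·K/W
ΣR = 4.855×10^-4 + 2.328 + 0.1907 = 2.519 m·K/W
Q' = ΔT/ΣR = (109 K − 298.4 K)/2.519 = -75.2 W/m
(Negative Q' ⇒ heat flows inward; heat gain = 75.2 W/m.)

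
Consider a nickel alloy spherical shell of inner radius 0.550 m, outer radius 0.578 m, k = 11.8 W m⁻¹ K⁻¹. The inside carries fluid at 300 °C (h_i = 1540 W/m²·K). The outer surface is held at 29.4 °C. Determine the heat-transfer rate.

Q = 354 kW

Resistance network (inner→outer):
  R_conv,in = 1/(4πr²h) = 1/(4π·0.550²·1540) = 1.708×10^-4 K/W
  R_nickel alloy = (1/0.550 − 1/0.578)/(4πk) = 0.08808/(4π·11.8) = 5.940×10^-4 K/W
ΣR = 1.708×10^-4 + 5.940×10^-4 = 7.648×10^-4 K/W
Q = ΔT/ΣR = (300 °C − 29.4 °C)/7.648×10^-4 = 3.54×10^5 W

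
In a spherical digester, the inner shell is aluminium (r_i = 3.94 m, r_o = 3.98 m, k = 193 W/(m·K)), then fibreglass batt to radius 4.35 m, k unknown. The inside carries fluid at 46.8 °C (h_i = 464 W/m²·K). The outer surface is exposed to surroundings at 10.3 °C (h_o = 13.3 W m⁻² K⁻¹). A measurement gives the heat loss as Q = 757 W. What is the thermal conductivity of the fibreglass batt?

ΣR = ΔT/Q = |46.8 − 10.3|/757 = 0.04822 K/W
Known resistances:
  R_conv,in = 1/(4πr²h) = 1/(4π·3.94²·464) = 1.105×10^-5 K/W
  R_aluminium = (1/3.94 − 1/3.98)/(4πk) = 0.002551/(4π·193) = 1.052×10^-6 K/W
  R_conv,out = 1/(4πr²h) = 1/(4π·4.35²·13.3) = 3.162×10^-4 K/W
R_fibreglass batt = ΣR − ΣR_known = 0.04822 − 3.283×10^-4 = 0.04789 K/W
(1/r₁−1/r₂)/(4πk) = 0.04789 ⇒ k = 0.02137/(4π·0.04789) = 0.0355 W/m·K

k = 0.0355 W/m·K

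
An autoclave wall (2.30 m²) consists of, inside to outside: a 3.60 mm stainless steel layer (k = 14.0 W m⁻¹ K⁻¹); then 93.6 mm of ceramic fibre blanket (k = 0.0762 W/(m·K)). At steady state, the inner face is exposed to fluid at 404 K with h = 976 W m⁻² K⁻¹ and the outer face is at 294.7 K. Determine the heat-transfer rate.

Q = 204 W

Resistance network (inner→outer):
  R_conv,in = 1/(hA) = 1/(976·2.30) = 4.455×10^-4 K/W
  R_stainless steel = L/(kA) = 0.00360/(14.0·2.30) = 1.118×10^-4 K/W
  R_ceramic fibre blanket = L/(kA) = 0.0936/(0.0762·2.30) = 0.5341 K/W
ΣR = 4.455×10^-4 + 1.118×10^-4 + 0.5341 = 0.5347 K/W
Q = ΔT/ΣR = (404 K − 294.7 K)/0.5347 = 204 W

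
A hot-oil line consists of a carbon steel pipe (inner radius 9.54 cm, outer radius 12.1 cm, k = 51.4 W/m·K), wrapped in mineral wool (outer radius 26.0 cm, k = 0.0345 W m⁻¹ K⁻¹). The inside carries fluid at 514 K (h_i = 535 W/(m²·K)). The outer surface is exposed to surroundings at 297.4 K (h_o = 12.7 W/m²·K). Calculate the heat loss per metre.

Q' = 60.5 W/m

Treat each layer as a resistance in series:
  R'_conv,in = 1/(2πr h) = 1/(2π·0.0954·535) = 0.003118 m·K/W
  R'_carbon steel = ln(0.121/0.0954)/(2πk) = 0.2377/(2π·51.4) = 7.361×10^-4 m·K/W
  R'_mineral wool = ln(0.260/0.121)/(2πk) = 0.7649/(2π·0.0345) = 3.529 m·K/W
  R'_conv,out = 1/(2πr h) = 1/(2π·0.260·12.7) = 0.04820 m·K/W
ΣR = 0.003118 + 7.361×10^-4 + 3.529 + 0.04820 = 3.581 m·K/W
Q' = ΔT/ΣR = (514 K − 297.4 K)/3.581 = 60.5 W/m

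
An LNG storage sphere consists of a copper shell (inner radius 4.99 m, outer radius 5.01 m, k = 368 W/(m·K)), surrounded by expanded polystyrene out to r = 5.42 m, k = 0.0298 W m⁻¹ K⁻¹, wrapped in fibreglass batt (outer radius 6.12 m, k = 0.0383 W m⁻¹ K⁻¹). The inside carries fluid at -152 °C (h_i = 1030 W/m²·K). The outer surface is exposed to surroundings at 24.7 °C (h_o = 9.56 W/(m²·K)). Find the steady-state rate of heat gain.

Q = 2.09 kW

Resistance network (inner→outer):
  R_conv,in = 1/(4πr²h) = 1/(4π·4.99²·1030) = 3.103×10^-6 K/W
  R_copper = (1/4.99 − 1/5.01)/(4πk) = 8.000×10^-4/(4π·368) = 1.730×10^-7 K/W
  R_expanded polystyrene = (1/5.01 − 1/5.42)/(4πk) = 0.01510/(4π·0.0298) = 0.04032 K/W
  R_fibreglass batt = (1/5.42 − 1/6.12)/(4πk) = 0.02110/(4π·0.0383) = 0.04385 K/W
  R_conv,out = 1/(4πr²h) = 1/(4π·6.12²·9.56) = 2.222×10^-4 K/W
ΣR = 3.103×10^-6 + 1.730×10^-7 + 0.04032 + 0.04385 + 2.222×10^-4 = 0.08440 K/W
Q = ΔT/ΣR = (-152 °C − 24.7 °C)/0.08440 = -2090 W
(Negative Q ⇒ heat flows inward; heat gain = 2090 W.)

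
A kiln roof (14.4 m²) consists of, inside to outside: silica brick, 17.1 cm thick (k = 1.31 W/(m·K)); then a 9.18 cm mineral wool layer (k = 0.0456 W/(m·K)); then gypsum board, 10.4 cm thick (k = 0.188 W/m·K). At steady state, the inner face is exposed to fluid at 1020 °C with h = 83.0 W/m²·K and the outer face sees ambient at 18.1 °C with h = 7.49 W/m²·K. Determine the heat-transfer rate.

Series thermal resistances, inner to outer:
  R_conv,in = 1/(hA) = 1/(83.0·14.4) = 8.367×10^-4 K/W
  R_silica brick = L/(kA) = 0.171/(1.31·14.4) = 0.009065 K/W
  R_mineral wool = L/(kA) = 0.0918/(0.0456·14.4) = 0.1398 K/W
  R_gypsum board = L/(kA) = 0.104/(0.188·14.4) = 0.03842 K/W
  R_conv,out = 1/(hA) = 1/(7.49·14.4) = 0.009272 K/W
ΣR = 8.367×10^-4 + 0.009065 + 0.1398 + 0.03842 + 0.009272 = 0.1974 K/W
Q = ΔT/ΣR = (1020 °C − 18.1 °C)/0.1974 = 5080 W

Q = 5.08 kW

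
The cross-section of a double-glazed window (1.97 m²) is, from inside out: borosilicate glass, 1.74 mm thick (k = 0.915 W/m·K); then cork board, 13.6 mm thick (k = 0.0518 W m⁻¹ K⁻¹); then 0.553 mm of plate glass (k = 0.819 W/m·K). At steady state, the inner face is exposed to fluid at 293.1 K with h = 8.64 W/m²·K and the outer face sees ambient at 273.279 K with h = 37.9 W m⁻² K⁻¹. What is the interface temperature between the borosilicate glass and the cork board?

Resistance network (inner→outer):
  R_conv,in = 1/(hA) = 1/(8.64·1.97) = 0.05875 K/W
  R_borosilicate glass = L/(kA) = 0.00174/(0.915·1.97) = 9.653×10^-4 K/W
  R_cork board = L/(kA) = 0.0136/(0.0518·1.97) = 0.1333 K/W
  R_plate glass = L/(kA) = 5.53×10^-4/(0.819·1.97) = 3.427×10^-4 K/W
  R_conv,out = 1/(hA) = 1/(37.9·1.97) = 0.01339 K/W
ΣR = 0.05875 + 9.653×10^-4 + 0.1333 + 3.427×10^-4 + 0.01339 = 0.2067 K/W
Q = ΔT/ΣR = (293.1 K − 273.279 K)/0.2067 = 95.89 W
From the inner boundary to the borosilicate glass/cork board interface, ΣR_partial = 0.05972 K/W.
T_interface = T_in − Q·ΣR_partial = 293.1 K − (95.89)(0.05972) = 287.4 K

T = 287.4 K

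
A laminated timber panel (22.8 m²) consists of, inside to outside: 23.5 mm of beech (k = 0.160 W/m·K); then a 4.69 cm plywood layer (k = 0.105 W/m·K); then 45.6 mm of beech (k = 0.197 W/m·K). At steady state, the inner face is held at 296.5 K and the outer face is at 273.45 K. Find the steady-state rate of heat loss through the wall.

Q = 637 W

Series thermal resistances, inner to outer:
  R_beech = L/(kA) = 0.0235/(0.160·22.8) = 0.006442 K/W
  R_plywood = L/(kA) = 0.0469/(0.105·22.8) = 0.01959 K/W
  R_beech = L/(kA) = 0.0456/(0.197·22.8) = 0.01015 K/W
ΣR = 0.006442 + 0.01959 + 0.01015 = 0.03618 K/W
Q = ΔT/ΣR = (296.5 K − 273.45 K)/0.03618 = 637 W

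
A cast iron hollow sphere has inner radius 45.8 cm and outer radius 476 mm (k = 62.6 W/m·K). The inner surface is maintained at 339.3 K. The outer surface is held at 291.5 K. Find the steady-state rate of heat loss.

Q = 4πk·ΔT/(1/r₁ − 1/r₂) = 4π × 62.6 × 47.8 / (1/0.458 − 1/0.476) = 4.55×10^5 W

Q = 4.55×10^5 W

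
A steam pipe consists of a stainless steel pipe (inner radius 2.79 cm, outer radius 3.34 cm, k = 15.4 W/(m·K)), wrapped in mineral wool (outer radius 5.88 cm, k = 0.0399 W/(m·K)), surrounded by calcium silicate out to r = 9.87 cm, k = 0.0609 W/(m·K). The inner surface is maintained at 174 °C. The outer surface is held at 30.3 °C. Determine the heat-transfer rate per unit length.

Q' = 39.8 W/m

Resistance network (inner→outer):
  R'_stainless steel = ln(0.0334/0.0279)/(2πk) = 0.1799/(2π·15.4) = 0.001860 m·K/W
  R'_mineral wool = ln(0.0588/0.0334)/(2πk) = 0.5656/(2π·0.0399) = 2.256 m·K/W
  R'_calcium silicate = ln(0.0987/0.0588)/(2πk) = 0.5179/(2π·0.0609) = 1.354 m·K/W
ΣR = 0.001860 + 2.256 + 1.354 = 3.612 m·K/W
Q' = ΔT/ΣR = (174 °C − 30.3 °C)/3.612 = 39.8 W/m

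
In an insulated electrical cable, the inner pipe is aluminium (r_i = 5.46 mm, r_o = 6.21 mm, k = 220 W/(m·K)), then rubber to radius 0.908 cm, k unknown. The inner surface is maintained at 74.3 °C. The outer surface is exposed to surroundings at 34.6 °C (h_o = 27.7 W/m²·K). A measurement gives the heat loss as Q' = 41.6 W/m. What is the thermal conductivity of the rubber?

k = 0.188 W/m·K

ΣR = ΔT/Q' = |74.3 − 34.6|/41.6 = 0.9543 m·K/W
Known resistances:
  R'_aluminium = ln(0.00621/0.00546)/(2πk) = 0.1287/(2π·220) = 9.311×10^-5 m·K/W
  R'_conv,out = 1/(2πr h) = 1/(2π·0.00908·27.7) = 0.6328 m·K/W
R_rubber = ΣR − ΣR_known = 0.9543 − 0.6329 = 0.3214 m·K/W
ln(r₂/r₁)/(2πk) = 0.3214 ⇒ k = 0.3799/(2π·0.3214) = 0.188 W/m·K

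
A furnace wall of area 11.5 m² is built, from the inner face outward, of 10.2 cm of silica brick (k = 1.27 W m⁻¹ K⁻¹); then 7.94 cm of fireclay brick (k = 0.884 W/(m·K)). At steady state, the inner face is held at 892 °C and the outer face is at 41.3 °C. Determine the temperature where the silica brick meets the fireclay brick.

T = 490 °C

Series thermal resistances, inner to outer:
  R_silica brick = L/(kA) = 0.102/(1.27·11.5) = 0.006984 K/W
  R_fireclay brick = L/(kA) = 0.0794/(0.884·11.5) = 0.007810 K/W
ΣR = 0.006984 + 0.007810 = 0.01479 K/W
Q = ΔT/ΣR = (892 °C − 41.3 °C)/0.01479 = 57520 W
From the inner boundary to the silica brick/fireclay brick interface, ΣR_partial = 0.006984 K/W.
T_interface = T_in − Q·ΣR_partial = 892 °C − (57520)(0.006984) = 490 °C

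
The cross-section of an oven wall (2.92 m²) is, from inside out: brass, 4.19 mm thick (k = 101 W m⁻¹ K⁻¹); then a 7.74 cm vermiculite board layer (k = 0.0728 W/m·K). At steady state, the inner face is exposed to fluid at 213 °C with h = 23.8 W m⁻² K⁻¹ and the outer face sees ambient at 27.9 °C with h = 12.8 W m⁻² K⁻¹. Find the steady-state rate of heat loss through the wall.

Q = 457 W

Resistance network (inner→outer):
  R_conv,in = 1/(hA) = 1/(23.8·2.92) = 0.01439 K/W
  R_brass = L/(kA) = 0.00419/(101·2.92) = 1.421×10^-5 K/W
  R_vermiculite board = L/(kA) = 0.0774/(0.0728·2.92) = 0.3641 K/W
  R_conv,out = 1/(hA) = 1/(12.8·2.92) = 0.02676 K/W
ΣR = 0.01439 + 1.421×10^-5 + 0.3641 + 0.02676 = 0.4053 K/W
Q = ΔT/ΣR = (213 °C − 27.9 °C)/0.4053 = 457 W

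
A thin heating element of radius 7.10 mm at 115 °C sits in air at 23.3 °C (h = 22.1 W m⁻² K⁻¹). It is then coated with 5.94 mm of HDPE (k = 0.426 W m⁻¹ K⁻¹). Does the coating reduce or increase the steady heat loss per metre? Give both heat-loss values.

Critical radius for a cylinder: r_cr = k/h = 0.0193 m = 1.93 cm.
Outer radius after coating: r₂ = 0.00710 + 0.00594 = 0.01304 m.
Since r₁ < r_cr and r₂ ≤ r_cr, the coating moves toward the maximum at r_cr — heat loss rises.
Bare: R = 1/(2πr₁h) = 1.014 m·K/W; Q = 91.7/1.014 = 90.4 W/m.
Coated: R = R_cond + R_conv = 0.7794 m·K/W; Q = 91.7/0.7794 = 118 W/m.

increases: 90.4 → 118 W/m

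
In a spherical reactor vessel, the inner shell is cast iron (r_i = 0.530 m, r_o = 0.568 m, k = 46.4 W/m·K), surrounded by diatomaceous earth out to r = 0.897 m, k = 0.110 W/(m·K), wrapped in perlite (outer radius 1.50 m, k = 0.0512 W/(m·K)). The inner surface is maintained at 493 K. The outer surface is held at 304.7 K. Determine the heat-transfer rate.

Resistance network (inner→outer):
  R_cast iron = (1/0.530 − 1/0.568)/(4πk) = 0.1262/(4π·46.4) = 2.165×10^-4 K/W
  R_diatomaceous earth = (1/0.568 − 1/0.897)/(4πk) = 0.6457/(4π·0.110) = 0.4671 K/W
  R_perlite = (1/0.897 − 1/1.50)/(4πk) = 0.4482/(4π·0.0512) = 0.6966 K/W
ΣR = 2.165×10^-4 + 0.4671 + 0.6966 = 1.164 K/W
Q = ΔT/ΣR = (493 K − 304.7 K)/1.164 = 162 W

Q = 162 W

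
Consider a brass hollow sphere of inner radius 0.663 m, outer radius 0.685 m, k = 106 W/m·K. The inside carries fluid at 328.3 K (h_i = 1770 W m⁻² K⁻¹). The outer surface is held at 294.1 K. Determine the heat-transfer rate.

Series thermal resistances, inner to outer:
  R_conv,in = 1/(4πr²h) = 1/(4π·0.663²·1770) = 1.023×10^-4 K/W
  R_brass = (1/0.663 − 1/0.685)/(4πk) = 0.04844/(4π·106) = 3.637×10^-5 K/W
ΣR = 1.023×10^-4 + 3.637×10^-5 = 1.387×10^-4 K/W
Q = ΔT/ΣR = (328.3 K − 294.1 K)/1.387×10^-4 = 2.47×10^5 W

Q = 2.47×10^5 W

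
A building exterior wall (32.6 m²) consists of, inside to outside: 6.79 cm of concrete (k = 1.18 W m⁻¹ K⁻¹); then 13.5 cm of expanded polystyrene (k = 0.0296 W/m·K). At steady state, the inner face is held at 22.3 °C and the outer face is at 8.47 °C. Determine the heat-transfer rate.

Q = 97.6 W

Series thermal resistances, inner to outer:
  R_concrete = L/(kA) = 0.0679/(1.18·32.6) = 0.001765 K/W
  R_expanded polystyrene = L/(kA) = 0.135/(0.0296·32.6) = 0.1399 K/W
ΣR = 0.001765 + 0.1399 = 0.1417 K/W
Q = ΔT/ΣR = (22.3 °C − 8.47 °C)/0.1417 = 97.6 W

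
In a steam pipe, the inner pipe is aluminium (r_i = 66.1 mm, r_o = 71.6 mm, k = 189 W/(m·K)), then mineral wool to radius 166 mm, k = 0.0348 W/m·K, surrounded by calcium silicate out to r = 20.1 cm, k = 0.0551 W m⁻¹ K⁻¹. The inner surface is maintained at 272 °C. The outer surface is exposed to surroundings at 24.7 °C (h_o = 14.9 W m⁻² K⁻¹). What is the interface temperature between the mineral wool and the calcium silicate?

Series thermal resistances, inner to outer:
  R'_aluminium = ln(0.0716/0.0661)/(2πk) = 0.07993/(2π·189) = 6.731×10^-5 m·K/W
  R'_mineral wool = ln(0.166/0.0716)/(2πk) = 0.8409/(2π·0.0348) = 3.846 m·K/W
  R'_calcium silicate = ln(0.201/0.166)/(2πk) = 0.1913/(2π·0.0551) = 0.5526 m·K/W
  R'_conv,out = 1/(2πr h) = 1/(2π·0.201·14.9) = 0.05314 m·K/W
ΣR = 6.731×10^-5 + 3.846 + 0.5526 + 0.05314 = 4.452 m·K/W
Q' = ΔT/ΣR = (272 °C − 24.7 °C)/4.452 = 55.55 W/m
From the inner boundary to the mineral wool/calcium silicate interface, ΣR_partial = 3.846 m·K/W.
T_interface = T_in − Q'·ΣR_partial = 272 °C − (55.55)(3.846) = 58.4 °C

T = 58.4 °C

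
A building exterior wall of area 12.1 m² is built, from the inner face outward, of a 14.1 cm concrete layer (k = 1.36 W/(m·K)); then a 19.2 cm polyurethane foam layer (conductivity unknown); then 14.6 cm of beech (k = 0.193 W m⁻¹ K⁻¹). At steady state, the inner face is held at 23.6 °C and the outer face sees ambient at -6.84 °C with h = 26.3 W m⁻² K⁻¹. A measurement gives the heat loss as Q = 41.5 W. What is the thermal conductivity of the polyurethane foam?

k = 0.0241 W/m·K

ΣR = ΔT/Q = |23.6 − -6.84|/41.5 = 0.7335 K/W
Known resistances:
  R_concrete = L/(kA) = 0.141/(1.36·12.1) = 0.008568 K/W
  R_beech = L/(kA) = 0.146/(0.193·12.1) = 0.06252 K/W
  R_conv,out = 1/(hA) = 1/(26.3·12.1) = 0.003142 K/W
R_polyurethane foam = ΣR − ΣR_known = 0.7335 − 0.07423 = 0.6593 K/W
L/(kA) = 0.6593 ⇒ k = 0.192/(0.6593·12.1) = 0.0241 W/m·K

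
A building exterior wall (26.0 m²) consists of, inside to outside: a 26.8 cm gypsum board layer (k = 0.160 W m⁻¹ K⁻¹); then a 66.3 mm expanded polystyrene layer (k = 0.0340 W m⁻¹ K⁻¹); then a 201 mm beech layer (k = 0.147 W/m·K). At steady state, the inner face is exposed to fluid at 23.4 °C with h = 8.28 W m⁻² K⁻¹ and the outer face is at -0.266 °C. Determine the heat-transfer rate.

Q = 120 W

Resistance network (inner→outer):
  R_conv,in = 1/(hA) = 1/(8.28·26.0) = 0.004645 K/W
  R_gypsum board = L/(kA) = 0.268/(0.160·26.0) = 0.06442 K/W
  R_expanded polystyrene = L/(kA) = 0.0663/(0.0340·26.0) = 0.07500 K/W
  R_beech = L/(kA) = 0.201/(0.147·26.0) = 0.05259 K/W
ΣR = 0.004645 + 0.06442 + 0.07500 + 0.05259 = 0.1967 K/W
Q = ΔT/ΣR = (23.4 °C − -0.266 °C)/0.1967 = 120 W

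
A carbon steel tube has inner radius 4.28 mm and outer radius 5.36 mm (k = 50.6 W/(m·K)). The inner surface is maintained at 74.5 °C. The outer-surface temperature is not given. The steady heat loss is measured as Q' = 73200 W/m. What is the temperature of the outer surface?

T_out = 22.7 °C

Sum the resistances:
  R'_carbon steel = ln(0.00536/0.00428)/(2πk) = 0.2250/(2π·50.6) = 7.077×10^-4 m·K/W
ΣR = 7.077×10^-4 m·K/W
ΔT = Q'·ΣR = 73200 × 7.077×10^-4 = 51.80 K
Heat flows outward, so T_out = T_in − ΔT = 74.5 − 51.80 = 22.7 °C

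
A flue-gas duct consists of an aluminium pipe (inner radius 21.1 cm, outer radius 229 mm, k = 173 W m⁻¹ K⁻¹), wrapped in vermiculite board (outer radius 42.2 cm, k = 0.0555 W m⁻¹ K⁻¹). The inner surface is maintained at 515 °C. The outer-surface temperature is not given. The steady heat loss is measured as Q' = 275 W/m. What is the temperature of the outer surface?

T_out = 32.9 °C

Series resistances:
  R'_aluminium = ln(0.229/0.211)/(2πk) = 0.08186/(2π·173) = 7.531×10^-5 m·K/W
  R'_vermiculite board = ln(0.422/0.229)/(2πk) = 0.6113/(2π·0.0555) = 1.753 m·K/W
ΣR = 1.753 m·K/W
ΔT = Q'·ΣR = 275 × 1.753 = 482.1 K
Heat flows outward, so T_out = T_in − ΔT = 515 − 482.1 = 32.9 °C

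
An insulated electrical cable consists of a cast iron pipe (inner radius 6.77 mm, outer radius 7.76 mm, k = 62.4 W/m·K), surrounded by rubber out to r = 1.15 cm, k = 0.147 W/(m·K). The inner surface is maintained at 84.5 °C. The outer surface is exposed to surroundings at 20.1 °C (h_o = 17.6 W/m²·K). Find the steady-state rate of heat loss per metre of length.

Q' = 53.1 W/m

Series thermal resistances, inner to outer:
  R'_cast iron = ln(0.00776/0.00677)/(2πk) = 0.1365/(2π·62.4) = 3.481×10^-4 m·K/W
  R'_rubber = ln(0.0115/0.00776)/(2πk) = 0.3934/(2π·0.147) = 0.4259 m·K/W
  R'_conv,out = 1/(2πr h) = 1/(2π·0.0115·17.6) = 0.7863 m·K/W
ΣR = 3.481×10^-4 + 0.4259 + 0.7863 = 1.213 m·K/W
Q' = ΔT/ΣR = (84.5 °C − 20.1 °C)/1.213 = 53.1 W/m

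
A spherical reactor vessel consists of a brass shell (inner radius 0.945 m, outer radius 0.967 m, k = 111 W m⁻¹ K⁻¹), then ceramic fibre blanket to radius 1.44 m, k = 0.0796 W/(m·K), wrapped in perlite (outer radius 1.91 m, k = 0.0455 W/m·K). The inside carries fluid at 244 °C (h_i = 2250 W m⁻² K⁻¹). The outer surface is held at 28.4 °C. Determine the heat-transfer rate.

Q = 338 W

Series thermal resistances, inner to outer:
  R_conv,in = 1/(4πr²h) = 1/(4π·0.945²·2250) = 3.960×10^-5 K/W
  R_brass = (1/0.945 − 1/0.967)/(4πk) = 0.02407/(4π·111) = 1.726×10^-5 K/W
  R_ceramic fibre blanket = (1/0.967 − 1/1.44)/(4πk) = 0.3397/(4π·0.0796) = 0.3396 K/W
  R_perlite = (1/1.44 − 1/1.91)/(4πk) = 0.1709/(4π·0.0455) = 0.2989 K/W
ΣR = 3.960×10^-5 + 1.726×10^-5 + 0.3396 + 0.2989 = 0.6386 K/W
Q = ΔT/ΣR = (244 °C − 28.4 °C)/0.6386 = 338 W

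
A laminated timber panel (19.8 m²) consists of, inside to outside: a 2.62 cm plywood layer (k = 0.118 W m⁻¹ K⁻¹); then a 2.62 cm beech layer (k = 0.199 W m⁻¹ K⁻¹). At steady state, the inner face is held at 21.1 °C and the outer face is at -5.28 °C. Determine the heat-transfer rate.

Q = 1480 W

Series thermal resistances, inner to outer:
  R_plywood = L/(kA) = 0.0262/(0.118·19.8) = 0.01121 K/W
  R_beech = L/(kA) = 0.0262/(0.199·19.8) = 0.006649 K/W
ΣR = 0.01121 + 0.006649 = 0.01786 K/W
Q = ΔT/ΣR = (21.1 °C − -5.28 °C)/0.01786 = 1480 W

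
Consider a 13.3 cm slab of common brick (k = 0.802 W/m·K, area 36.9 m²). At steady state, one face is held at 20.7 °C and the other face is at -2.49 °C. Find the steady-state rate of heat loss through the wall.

Q = 5160 W

Q = kA·ΔT/L = 0.802 × 36.9 × |20.7 °C − -2.49 °C| / 0.133 = 5160 W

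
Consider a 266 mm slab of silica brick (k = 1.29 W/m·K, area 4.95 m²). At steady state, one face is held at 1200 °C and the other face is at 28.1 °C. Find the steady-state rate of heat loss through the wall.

Q = kA·ΔT/L = 1.29 × 4.95 × |1200 °C − 28.1 °C| / 0.266 = 28100 W

Q = 28.1 kW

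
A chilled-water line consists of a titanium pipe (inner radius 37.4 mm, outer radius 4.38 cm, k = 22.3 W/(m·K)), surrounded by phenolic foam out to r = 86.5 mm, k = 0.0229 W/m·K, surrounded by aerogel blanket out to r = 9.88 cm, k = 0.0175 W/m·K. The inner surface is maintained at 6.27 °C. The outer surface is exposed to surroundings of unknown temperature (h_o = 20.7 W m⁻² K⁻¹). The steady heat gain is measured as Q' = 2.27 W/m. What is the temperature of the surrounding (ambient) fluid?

Sum the resistances:
  R'_titanium = ln(0.0438/0.0374)/(2πk) = 0.1580/(2π·22.3) = 0.001127 m·K/W
  R'_phenolic foam = ln(0.0865/0.0438)/(2πk) = 0.6805/(2π·0.0229) = 4.730 m·K/W
  R'_aerogel blanket = ln(0.0988/0.0865)/(2πk) = 0.1330/(2π·0.0175) = 1.209 m·K/W
  R'_conv,out = 1/(2πr h) = 1/(2π·0.0988·20.7) = 0.07782 m·K/W
ΣR = 6.018 m·K/W
ΔT = Q'·ΣR = 2.27 × 6.018 = 13.66 K
Heat flows inward, so T_out = T_in + ΔT = 6.27 + 13.66 = 19.9 °C

T_out = 19.9 °C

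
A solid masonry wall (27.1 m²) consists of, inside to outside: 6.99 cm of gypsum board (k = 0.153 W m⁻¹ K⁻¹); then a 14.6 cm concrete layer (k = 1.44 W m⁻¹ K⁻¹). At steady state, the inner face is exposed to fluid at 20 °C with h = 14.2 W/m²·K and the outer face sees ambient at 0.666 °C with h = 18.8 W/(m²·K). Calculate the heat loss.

Resistance network (inner→outer):
  R_conv,in = 1/(hA) = 1/(14.2·27.1) = 0.002599 K/W
  R_gypsum board = L/(kA) = 0.0699/(0.153·27.1) = 0.01686 K/W
  R_concrete = L/(kA) = 0.146/(1.44·27.1) = 0.003741 K/W
  R_conv,out = 1/(hA) = 1/(18.8·27.1) = 0.001963 K/W
ΣR = 0.002599 + 0.01686 + 0.003741 + 0.001963 = 0.02516 K/W
Q = ΔT/ΣR = (20 °C − 0.666 °C)/0.02516 = 768 W

Q = 768 W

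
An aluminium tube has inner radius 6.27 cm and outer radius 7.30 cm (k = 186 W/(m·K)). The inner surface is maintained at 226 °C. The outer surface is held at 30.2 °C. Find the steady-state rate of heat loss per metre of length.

Q' = 1500 kW/m

Q' = 2πk·ΔT/ln(r₂/r₁) = 2π × 186 × 195.8 / ln(0.0730/0.0627) = 1.50×10^6 W/m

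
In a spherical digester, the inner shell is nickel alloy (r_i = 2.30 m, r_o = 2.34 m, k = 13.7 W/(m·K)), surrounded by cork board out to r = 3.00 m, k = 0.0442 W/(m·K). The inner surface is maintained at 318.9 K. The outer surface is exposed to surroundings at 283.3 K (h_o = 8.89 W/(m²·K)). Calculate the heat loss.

Treat each layer as a resistance in series:
  R_nickel alloy = (1/2.30 − 1/2.34)/(4πk) = 0.007432/(4π·13.7) = 4.317×10^-5 K/W
  R_cork board = (1/2.34 − 1/3.00)/(4πk) = 0.09402/(4π·0.0442) = 0.1693 K/W
  R_conv,out = 1/(4πr²h) = 1/(4π·3.00²·8.89) = 9.946×10^-4 K/W
ΣR = 4.317×10^-5 + 0.1693 + 9.946×10^-4 = 0.1703 K/W
Q = ΔT/ΣR = (318.9 K − 283.3 K)/0.1703 = 209 W

Q = 209 W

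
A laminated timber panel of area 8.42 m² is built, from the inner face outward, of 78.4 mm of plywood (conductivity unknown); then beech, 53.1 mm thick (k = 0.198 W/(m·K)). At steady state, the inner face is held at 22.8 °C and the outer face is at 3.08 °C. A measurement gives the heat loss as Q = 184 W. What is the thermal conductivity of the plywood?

k = 0.124 W/m·K

ΣR = ΔT/Q = |22.8 − 3.08|/184 = 0.1072 K/W
Known resistances:
  R_beech = L/(kA) = 0.0531/(0.198·8.42) = 0.03185 K/W
R_plywood = ΣR − ΣR_known = 0.1072 − 0.03185 = 0.07535 K/W
L/(kA) = 0.07535 ⇒ k = 0.0784/(0.07535·8.42) = 0.124 W/m·K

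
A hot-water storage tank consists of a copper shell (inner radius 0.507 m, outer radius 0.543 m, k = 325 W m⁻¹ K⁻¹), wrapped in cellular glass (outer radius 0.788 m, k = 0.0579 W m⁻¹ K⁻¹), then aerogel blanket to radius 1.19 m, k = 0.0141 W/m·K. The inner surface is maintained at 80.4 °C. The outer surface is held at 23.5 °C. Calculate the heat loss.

Series thermal resistances, inner to outer:
  R_copper = (1/0.507 − 1/0.543)/(4πk) = 0.1308/(4π·325) = 3.202×10^-5 K/W
  R_cellular glass = (1/0.543 − 1/0.788)/(4πk) = 0.5726/(4π·0.0579) = 0.7870 K/W
  R_aerogel blanket = (1/0.788 − 1/1.19)/(4πk) = 0.4287/(4π·0.0141) = 2.419 K/W
ΣR = 3.202×10^-5 + 0.7870 + 2.419 = 3.206 K/W
Q = ΔT/ΣR = (80.4 °C − 23.5 °C)/3.206 = 17.7 W

Q = 17.7 W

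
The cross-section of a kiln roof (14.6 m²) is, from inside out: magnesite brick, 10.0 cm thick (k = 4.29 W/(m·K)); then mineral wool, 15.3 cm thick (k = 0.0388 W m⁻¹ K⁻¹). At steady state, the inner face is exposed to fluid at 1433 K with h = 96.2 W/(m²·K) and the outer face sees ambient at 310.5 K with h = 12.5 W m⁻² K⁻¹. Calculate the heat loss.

Resistance network (inner→outer):
  R_conv,in = 1/(hA) = 1/(96.2·14.6) = 7.120×10^-4 K/W
  R_magnesite brick = L/(kA) = 0.100/(4.29·14.6) = 0.001597 K/W
  R_mineral wool = L/(kA) = 0.153/(0.0388·14.6) = 0.2701 K/W
  R_conv,out = 1/(hA) = 1/(12.5·14.6) = 0.005479 K/W
ΣR = 7.120×10^-4 + 0.001597 + 0.2701 + 0.005479 = 0.2779 K/W
Q = ΔT/ΣR = (1433 K − 310.5 K)/0.2779 = 4040 W

Q = 4.04 kW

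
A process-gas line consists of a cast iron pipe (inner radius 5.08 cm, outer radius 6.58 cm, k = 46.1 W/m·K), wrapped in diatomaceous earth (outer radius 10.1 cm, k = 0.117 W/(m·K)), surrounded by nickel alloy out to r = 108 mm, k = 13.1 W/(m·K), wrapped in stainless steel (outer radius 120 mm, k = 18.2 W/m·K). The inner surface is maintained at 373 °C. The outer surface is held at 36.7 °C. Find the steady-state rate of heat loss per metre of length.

Treat each layer as a resistance in series:
  R'_cast iron = ln(0.0658/0.0508)/(2πk) = 0.2587/(2π·46.1) = 8.932×10^-4 m·K/W
  R'_diatomaceous earth = ln(0.101/0.0658)/(2πk) = 0.4285/(2π·0.117) = 0.5829 m·K/W
  R'_nickel alloy = ln(0.108/0.101)/(2πk) = 0.06701/(2π·13.1) = 8.141×10^-4 m·K/W
  R'_stainless steel = ln(0.120/0.108)/(2πk) = 0.1054/(2π·18.2) = 9.214×10^-4 m·K/W
ΣR = 8.932×10^-4 + 0.5829 + 8.141×10^-4 + 9.214×10^-4 = 0.5855 m·K/W
Q' = ΔT/ΣR = (373 °C − 36.7 °C)/0.5855 = 574 W/m

Q' = 574 W/m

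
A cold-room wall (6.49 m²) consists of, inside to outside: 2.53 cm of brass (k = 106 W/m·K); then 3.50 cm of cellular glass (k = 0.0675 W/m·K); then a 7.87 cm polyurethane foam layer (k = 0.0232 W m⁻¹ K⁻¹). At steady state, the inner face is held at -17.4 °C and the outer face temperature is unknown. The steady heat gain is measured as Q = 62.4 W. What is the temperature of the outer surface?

T_out = 20.2 °C

Series resistances:
  R_brass = L/(kA) = 0.0253/(106·6.49) = 3.678×10^-5 K/W
  R_cellular glass = L/(kA) = 0.0350/(0.0675·6.49) = 0.07989 K/W
  R_polyurethane foam = L/(kA) = 0.0787/(0.0232·6.49) = 0.5227 K/W
ΣR = 0.6026 K/W
ΔT = Q·ΣR = 62.4 × 0.6026 = 37.60 K
Heat flows inward, so T_out = T_in + ΔT = -17.4 + 37.60 = 20.2 °C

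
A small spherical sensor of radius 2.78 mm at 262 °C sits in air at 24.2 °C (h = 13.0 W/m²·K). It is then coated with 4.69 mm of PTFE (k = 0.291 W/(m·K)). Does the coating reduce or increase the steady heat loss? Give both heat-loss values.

Critical radius for a sphere: r_cr = 2k/h = 0.0448 m = 4.48 cm.
Outer radius after coating: r₂ = 0.00278 + 0.00469 = 0.00747 m.
Since r₁ < r_cr and r₂ ≤ r_cr, the coating moves toward the maximum at r_cr — heat loss rises.
Bare: R = 1/(4πr₁²h) = 792.1 K/W; Q = 237.8/792.1 = 0.300 W.
Coated: R = R_cond + R_conv = 171.5 K/W; Q = 237.8/171.5 = 1.39 W.

increases: 0.300 → 1.39 W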